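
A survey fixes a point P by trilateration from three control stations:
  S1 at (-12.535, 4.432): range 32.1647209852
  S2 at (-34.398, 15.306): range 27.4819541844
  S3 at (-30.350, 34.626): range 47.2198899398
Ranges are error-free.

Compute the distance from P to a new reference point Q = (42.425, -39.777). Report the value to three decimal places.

87.596

eq1: (x + 12.535)² + (y − 4.432)² = 32.1647209852²
eq2: (x + 34.398)² + (y − 15.306)² = 27.4819541844²
eq3: (x + 30.350)² + (y − 34.626)² = 47.2198899398²
eq2−eq1, eq2−eq3 (x²,y² cancel):
  43.726·x − 21.748·y = -1520.038661
  8.096·x + 38.640·y = -771.873864
det = 43.726·38.640 − -21.748·8.096 = 1865.644448
x = (-1520.038661·38.640 − -21.748·-771.873864) / 1865.644448 = -40.479850
y = (43.726·-771.873864 − -1520.038661·8.096) / 1865.644448 = -11.494539
|P − Q| = √((-40.479850 − 42.425)² + (-11.494539 − -39.777)²) = 87.596299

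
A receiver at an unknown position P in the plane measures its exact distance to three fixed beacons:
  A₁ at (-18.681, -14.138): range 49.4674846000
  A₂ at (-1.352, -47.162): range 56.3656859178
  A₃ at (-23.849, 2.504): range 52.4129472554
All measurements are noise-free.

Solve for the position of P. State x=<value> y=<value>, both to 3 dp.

eq1: (x + 18.681)² + (y + 14.138)² = 49.4674846000²
eq2: (x + 1.352)² + (y + 47.162)² = 56.3656859178²
eq3: (x + 23.849)² + (y − 2.504)² = 52.4129472554²
eq1−eq2, eq1−eq3 (x²,y² cancel):
  34.658·x − 66.048·y = 947.160827
  -10.336·x + 33.284·y = -273.902995
det = 34.658·33.284 − -66.048·-10.336 = 470.884744
x = (947.160827·33.284 − -66.048·-273.902995) / 470.884744 = 28.530455
y = (34.658·-273.902995 − 947.160827·-10.336) / 470.884744 = 0.630567

x=28.530 y=0.631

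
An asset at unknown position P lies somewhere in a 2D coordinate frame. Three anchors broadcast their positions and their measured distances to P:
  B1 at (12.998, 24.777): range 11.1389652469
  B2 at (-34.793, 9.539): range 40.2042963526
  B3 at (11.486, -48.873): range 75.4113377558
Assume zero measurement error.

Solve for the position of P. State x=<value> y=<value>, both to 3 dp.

eq1: (x − 12.998)² + (y − 24.777)² = 11.1389652469²
eq2: (x + 34.793)² + (y − 9.539)² = 40.2042963526²
eq3: (x − 11.486)² + (y + 48.873)² = 75.4113377558²
eq2−eq3, eq2−eq1 (x²,y² cancel):
  92.558·x − 116.824·y = -2851.531462
  95.582·x + 30.476·y = 973.611261
det = 92.558·30.476 − -116.824·95.582 = 13987.069176
x = (-2851.531462·30.476 − -116.824·973.611261) / 13987.069176 = 1.918764
y = (92.558·973.611261 − -2851.531462·95.582) / 13987.069176 = 25.928991

x=1.919 y=25.929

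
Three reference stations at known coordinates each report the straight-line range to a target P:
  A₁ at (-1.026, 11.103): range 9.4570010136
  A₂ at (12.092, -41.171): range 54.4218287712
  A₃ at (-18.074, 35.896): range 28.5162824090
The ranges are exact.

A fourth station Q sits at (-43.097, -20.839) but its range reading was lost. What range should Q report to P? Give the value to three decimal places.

44.146

eq1: (x + 1.026)² + (y − 11.103)² = 9.4570010136²
eq2: (x − 12.092)² + (y + 41.171)² = 54.4218287712²
eq3: (x + 18.074)² + (y − 35.896)² = 28.5162824090²
eq3−eq2, eq3−eq1 (x²,y² cancel):
  60.332·x − 154.134·y = -1922.481671
  34.096·x − 49.586·y = -767.119513
det = 60.332·-49.586 − -154.134·34.096 = 2263.730312
x = (-1922.481671·-49.586 − -154.134·-767.119513) / 2263.730312 = -10.120915
y = (60.332·-767.119513 − -1922.481671·34.096) / 2263.730312 = 8.511208
|P − Q| = √((-10.120915 − -43.097)² + (8.511208 − -20.839)²) = 44.145859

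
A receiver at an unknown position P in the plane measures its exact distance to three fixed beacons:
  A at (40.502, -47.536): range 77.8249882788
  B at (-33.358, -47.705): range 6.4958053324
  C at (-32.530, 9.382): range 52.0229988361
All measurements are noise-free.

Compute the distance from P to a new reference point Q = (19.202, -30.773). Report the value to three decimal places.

eq1: (x − 40.502)² + (y + 47.536)² = 77.8249882788²
eq2: (x + 33.358)² + (y + 47.705)² = 6.4958053324²
eq3: (x + 32.530)² + (y − 9.382)² = 52.0229988361²
eq1−eq2, eq1−eq3 (x²,y² cancel):
  -147.720·x − 0.338·y = 5502.973203
  -146.064·x + 113.836·y = 596.475917
det = -147.720·113.836 − -0.338·-146.064 = -16865.223552
x = (5502.973203·113.836 − -0.338·596.475917) / -16865.223552 = -37.155634
y = (-147.720·596.475917 − 5502.973203·-146.064) / -16865.223552 = -42.434946
|P − Q| = √((-37.155634 − 19.202)² + (-42.434946 − -30.773)²) = 57.551576

57.552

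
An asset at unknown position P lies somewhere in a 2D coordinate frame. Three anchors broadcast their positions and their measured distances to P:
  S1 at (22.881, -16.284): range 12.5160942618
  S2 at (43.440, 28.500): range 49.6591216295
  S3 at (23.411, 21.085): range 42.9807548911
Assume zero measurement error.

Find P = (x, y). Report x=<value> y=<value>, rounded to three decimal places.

x=34.706 y=-20.385

eq1: (x − 22.881)² + (y + 16.284)² = 12.5160942618²
eq2: (x − 43.440)² + (y − 28.500)² = 49.6591216295²
eq3: (x − 23.411)² + (y − 21.085)² = 42.9807548911²
eq2−eq3, eq2−eq1 (x²,y² cancel):
  -40.058·x − 14.830·y = -1087.948384
  -41.118·x − 89.568·y = 398.800962
det = -40.058·-89.568 − -14.830·-41.118 = 2978.135004
x = (-1087.948384·-89.568 − -14.830·398.800962) / 2978.135004 = 34.706143
y = (-40.058·398.800962 − -1087.948384·-41.118) / 2978.135004 = -20.385050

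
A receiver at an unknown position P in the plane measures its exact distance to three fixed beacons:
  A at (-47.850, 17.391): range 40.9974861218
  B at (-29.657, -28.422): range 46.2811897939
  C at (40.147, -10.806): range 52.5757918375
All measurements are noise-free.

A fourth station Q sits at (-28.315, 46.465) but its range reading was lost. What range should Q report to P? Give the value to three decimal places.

40.378

eq1: (x + 47.850)² + (y − 17.391)² = 40.9974861218²
eq2: (x + 29.657)² + (y + 28.422)² = 46.2811897939²
eq3: (x − 40.147)² + (y + 10.806)² = 52.5757918375²
eq1−eq3, eq1−eq2 (x²,y² cancel):
  175.994·x − 56.394·y = -1946.938155
  36.386·x − 91.626·y = -1365.876308
det = 175.994·-91.626 − -56.394·36.386 = -14073.674160
x = (-1946.938155·-91.626 − -56.394·-1365.876308) / -14073.674160 = -7.202307
y = (175.994·-1365.876308 − -1946.938155·36.386) / -14073.674160 = 12.046942
|P − Q| = √((-7.202307 − -28.315)² + (12.046942 − 46.465)²) = 40.377574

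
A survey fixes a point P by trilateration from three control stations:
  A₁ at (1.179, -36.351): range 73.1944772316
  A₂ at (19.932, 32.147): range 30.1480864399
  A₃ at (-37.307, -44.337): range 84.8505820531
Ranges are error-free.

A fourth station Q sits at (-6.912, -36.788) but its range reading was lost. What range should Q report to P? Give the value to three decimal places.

72.842

eq1: (x − 1.179)² + (y + 36.351)² = 73.1944772316²
eq2: (x − 19.932)² + (y − 32.147)² = 30.1480864399²
eq3: (x + 37.307)² + (y + 44.337)² = 84.8505820531²
eq3−eq1, eq3−eq2 (x²,y² cancel):
  76.972·x + 15.972·y = -192.606798
  114.478·x + 152.968·y = 4363.846574
det = 76.972·152.968 − 15.972·114.478 = 9945.810280
x = (-192.606798·152.968 − 15.972·4363.846574) / 9945.810280 = -9.970232
y = (76.972·4363.846574 − -192.606798·114.478) / 9945.810280 = 35.989349
|P − Q| = √((-9.970232 − -6.912)² + (35.989349 − -36.788)²) = 72.841577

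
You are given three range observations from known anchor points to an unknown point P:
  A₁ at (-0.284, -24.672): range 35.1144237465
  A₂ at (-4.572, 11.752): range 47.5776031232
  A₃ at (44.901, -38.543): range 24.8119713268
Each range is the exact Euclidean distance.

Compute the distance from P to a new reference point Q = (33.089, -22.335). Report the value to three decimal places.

6.041

eq1: (x + 0.284)² + (y + 24.672)² = 35.1144237465²
eq2: (x + 4.572)² + (y − 11.752)² = 47.5776031232²
eq3: (x − 44.901)² + (y + 38.543)² = 24.8119713268²
eq2−eq3, eq2−eq1 (x²,y² cancel):
  98.946·x − 100.590·y = 4990.644360
  8.576·x − 72.848·y = 1480.381116
det = 98.946·-72.848 − -100.590·8.576 = -6345.358368
x = (4990.644360·-72.848 − -100.590·1480.381116) / -6345.358368 = 33.827392
y = (98.946·1480.381116 − 4990.644360·8.576) / -6345.358368 = -16.339191
|P − Q| = √((33.827392 − 33.089)² + (-16.339191 − -22.335)²) = 6.041105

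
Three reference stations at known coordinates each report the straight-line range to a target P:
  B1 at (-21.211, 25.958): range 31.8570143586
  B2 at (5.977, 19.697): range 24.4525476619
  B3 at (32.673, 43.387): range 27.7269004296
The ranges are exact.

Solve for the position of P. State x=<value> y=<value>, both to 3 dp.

eq1: (x + 21.211)² + (y − 25.958)² = 31.8570143586²
eq2: (x − 5.977)² + (y − 19.697)² = 24.4525476619²
eq3: (x − 32.673)² + (y − 43.387)² = 27.7269004296²
eq2−eq3, eq2−eq1 (x²,y² cancel):
  53.392·x + 47.380·y = 2355.406440
  -54.376·x + 12.522·y = 283.085670
det = 53.392·12.522 − 47.380·-54.376 = 3244.909504
x = (2355.406440·12.522 − 47.380·283.085670) / 3244.909504 = 4.956009
y = (53.392·283.085670 − 2355.406440·-54.376) / 3244.909504 = 44.128223

x=4.956 y=44.128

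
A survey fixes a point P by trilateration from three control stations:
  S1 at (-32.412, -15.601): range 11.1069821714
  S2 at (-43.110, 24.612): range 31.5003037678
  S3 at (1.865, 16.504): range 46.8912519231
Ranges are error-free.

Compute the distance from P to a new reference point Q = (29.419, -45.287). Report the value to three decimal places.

78.536

eq1: (x + 32.412)² + (y + 15.601)² = 11.1069821714²
eq2: (x + 43.110)² + (y − 24.612)² = 31.5003037678²
eq3: (x − 1.865)² + (y − 16.504)² = 46.8912519231²
eq1−eq2, eq1−eq3 (x²,y² cancel):
  -21.396·x + 80.426·y = 301.389614
  68.554·x + 64.210·y = -3093.493158
det = -21.396·64.210 − 80.426·68.554 = -6887.361164
x = (301.389614·64.210 − 80.426·-3093.493158) / -6887.361164 = -38.933563
y = (-21.396·-3093.493158 − 301.389614·68.554) / -6887.361164 = -6.610212
|P − Q| = √((-38.933563 − 29.419)² + (-6.610212 − -45.287)²) = 78.536404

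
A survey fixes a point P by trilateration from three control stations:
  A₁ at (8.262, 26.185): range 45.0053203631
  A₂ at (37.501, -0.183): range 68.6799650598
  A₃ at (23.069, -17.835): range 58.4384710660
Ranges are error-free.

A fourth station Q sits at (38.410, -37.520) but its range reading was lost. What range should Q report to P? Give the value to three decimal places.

eq1: (x − 8.262)² + (y − 26.185)² = 45.0053203631²
eq2: (x − 37.501)² + (y + 0.183)² = 68.6799650598²
eq3: (x − 23.069)² + (y + 17.835)² = 58.4384710660²
eq3−eq1, eq3−eq2 (x²,y² cancel):
  -29.614·x + 88.040·y = 1293.224923
  28.864·x + 35.304·y = -745.790196
det = -29.614·35.304 − 88.040·28.864 = -3586.679216
x = (1293.224923·35.304 − 88.040·-745.790196) / -3586.679216 = -31.035778
y = (-29.614·-745.790196 − 1293.224923·28.864) / -3586.679216 = 4.249561
|P − Q| = √((-31.035778 − 38.410)² + (4.249561 − -37.520)²) = 81.039573

81.040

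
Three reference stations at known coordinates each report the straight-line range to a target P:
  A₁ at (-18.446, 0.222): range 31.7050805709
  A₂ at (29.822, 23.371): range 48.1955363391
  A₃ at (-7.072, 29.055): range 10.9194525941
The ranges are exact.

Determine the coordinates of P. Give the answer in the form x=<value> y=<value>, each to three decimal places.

eq1: (x + 18.446)² + (y − 0.222)² = 31.7050805709²
eq2: (x − 29.822)² + (y − 23.371)² = 48.1955363391²
eq3: (x + 7.072)² + (y − 29.055)² = 10.9194525941²
eq3−eq2, eq3−eq1 (x²,y² cancel):
  73.788·x − 11.368·y = -1662.226162
  -22.748·x − 57.666·y = -1439.879698
det = 73.788·-57.666 − -11.368·-22.748 = -4513.658072
x = (-1662.226162·-57.666 − -11.368·-1439.879698) / -4513.658072 = -17.609970
y = (73.788·-1439.879698 − -1662.226162·-22.748) / -4513.658072 = 31.916056

x=-17.610 y=31.916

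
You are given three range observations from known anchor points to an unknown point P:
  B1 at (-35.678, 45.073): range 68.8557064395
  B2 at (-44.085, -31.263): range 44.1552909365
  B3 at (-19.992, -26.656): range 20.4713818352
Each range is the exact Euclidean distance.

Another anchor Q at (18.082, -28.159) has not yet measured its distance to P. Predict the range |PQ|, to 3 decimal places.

24.490

eq1: (x + 35.678)² + (y − 45.073)² = 68.8557064395²
eq2: (x + 44.085)² + (y + 31.263)² = 44.1552909365²
eq3: (x + 19.992)² + (y + 26.656)² = 20.4713818352²
eq3−eq2, eq3−eq1 (x²,y² cancel):
  -48.186·x − 9.214·y = 280.027751
  -31.372·x + 143.458·y = -2127.758222
det = -48.186·143.458 − -9.214·-31.372 = -7201.728796
x = (280.027751·143.458 − -9.214·-2127.758222) / -7201.728796 = -2.855850
y = (-48.186·-2127.758222 − 280.027751·-31.372) / -7201.728796 = -15.456454
|P − Q| = √((-2.855850 − 18.082)² + (-15.456454 − -28.159)²) = 24.489758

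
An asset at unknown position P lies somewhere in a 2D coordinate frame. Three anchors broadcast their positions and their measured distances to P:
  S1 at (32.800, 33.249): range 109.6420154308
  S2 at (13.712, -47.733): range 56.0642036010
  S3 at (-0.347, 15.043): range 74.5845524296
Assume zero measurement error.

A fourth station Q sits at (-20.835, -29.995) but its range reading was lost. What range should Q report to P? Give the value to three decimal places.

eq1: (x − 32.800)² + (y − 33.249)² = 109.6420154308²
eq2: (x − 13.712)² + (y + 47.733)² = 56.0642036010²
eq3: (x + 0.347)² + (y − 15.043)² = 74.5845524296²
eq2−eq3, eq2−eq1 (x²,y² cancel):
  -28.118·x + 125.552·y = -4659.706511
  38.176·x + 161.964·y = -9163.298854
det = -28.118·161.964 − 125.552·38.176 = -9347.176904
x = (-4659.706511·161.964 − 125.552·-9163.298854) / -9347.176904 = -42.340676
y = (-28.118·-9163.298854 − -4659.706511·38.176) / -9347.176904 = -46.596165
|P − Q| = √((-42.340676 − -20.835)² + (-46.596165 − -29.995)²) = 27.167863

27.168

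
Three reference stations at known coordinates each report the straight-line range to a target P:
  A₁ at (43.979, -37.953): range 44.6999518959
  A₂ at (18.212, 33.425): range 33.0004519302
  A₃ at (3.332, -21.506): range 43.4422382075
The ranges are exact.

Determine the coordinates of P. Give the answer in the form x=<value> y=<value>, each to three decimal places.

x=36.818 y=6.170

eq1: (x − 43.979)² + (y + 37.953)² = 44.6999518959²
eq2: (x − 18.212)² + (y − 33.425)² = 33.0004519302²
eq3: (x − 3.332)² + (y + 21.506)² = 43.4422382075²
eq2−eq1, eq2−eq3 (x²,y² cancel):
  51.534·x − 142.756·y = 1016.619209
  -29.760·x − 109.862·y = -1773.495542
det = 51.534·-109.862 − -142.756·-29.760 = -9910.046868
x = (1016.619209·-109.862 − -142.756·-1773.495542) / -9910.046868 = 36.817681
y = (51.534·-1773.495542 − 1016.619209·-29.760) / -9910.046868 = 6.169570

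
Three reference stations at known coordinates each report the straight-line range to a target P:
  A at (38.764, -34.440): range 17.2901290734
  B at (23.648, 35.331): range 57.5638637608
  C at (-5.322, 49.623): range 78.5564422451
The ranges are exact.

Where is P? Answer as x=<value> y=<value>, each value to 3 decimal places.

x=26.595 y=-22.157

eq1: (x − 38.764)² + (y + 34.440)² = 17.2901290734²
eq2: (x − 23.648)² + (y − 35.331)² = 57.5638637608²
eq3: (x + 5.322)² + (y − 49.623)² = 78.5564422451²
eq1−eq3, eq1−eq2 (x²,y² cancel):
  -88.172·x + 168.126·y = -6070.161538
  -30.232·x + 139.542·y = -3895.903679
det = -88.172·139.542 − 168.126·-30.232 = -7220.911992
x = (-6070.161538·139.542 − 168.126·-3895.903679) / -7220.911992 = 26.594948
y = (-88.172·-3895.903679 − -6070.161538·-30.232) / -7220.911992 = -22.157381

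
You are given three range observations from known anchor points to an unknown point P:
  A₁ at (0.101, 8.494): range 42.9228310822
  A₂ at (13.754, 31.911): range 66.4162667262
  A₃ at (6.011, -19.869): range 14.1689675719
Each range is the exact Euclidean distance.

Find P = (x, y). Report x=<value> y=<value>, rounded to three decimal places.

x=5.885 y=-34.037

eq1: (x − 0.101)² + (y − 8.494)² = 42.9228310822²
eq2: (x − 13.754)² + (y − 31.911)² = 66.4162667262²
eq3: (x − 6.011)² + (y + 19.869)² = 14.1689675719²
eq2−eq1, eq2−eq3 (x²,y² cancel):
  -27.306·x − 46.834·y = 1433.424858
  -15.486·x − 103.560·y = 3433.785689
det = -27.306·-103.560 − -46.834·-15.486 = 2102.538036
x = (1433.424858·-103.560 − -46.834·3433.785689) / 2102.538036 = 5.884526
y = (-27.306·3433.785689 − 1433.424858·-15.486) / 2102.538036 = -34.037403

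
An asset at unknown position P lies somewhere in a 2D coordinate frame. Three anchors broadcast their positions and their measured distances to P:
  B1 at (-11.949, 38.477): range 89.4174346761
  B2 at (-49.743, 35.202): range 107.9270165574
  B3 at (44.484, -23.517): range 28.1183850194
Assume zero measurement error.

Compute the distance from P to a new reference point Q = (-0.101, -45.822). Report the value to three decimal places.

24.655

eq1: (x + 11.949)² + (y − 38.477)² = 89.4174346761²
eq2: (x + 49.743)² + (y − 35.202)² = 107.9270165574²
eq3: (x − 44.484)² + (y + 23.517)² = 28.1183850194²
eq3−eq1, eq3−eq2 (x²,y² cancel):
  -112.866·x + 123.988·y = -8113.451463
  -188.454·x + 117.438·y = -9675.926019
det = -112.866·117.438 − 123.988·-188.454 = 10111.277244
x = (-8113.451463·117.438 − 123.988·-9675.926019) / 10111.277244 = 24.415432
y = (-112.866·-9675.926019 − -8113.451463·-188.454) / 10111.277244 = -43.212079
|P − Q| = √((24.415432 − -0.101)² + (-43.212079 − -45.822)²) = 24.654961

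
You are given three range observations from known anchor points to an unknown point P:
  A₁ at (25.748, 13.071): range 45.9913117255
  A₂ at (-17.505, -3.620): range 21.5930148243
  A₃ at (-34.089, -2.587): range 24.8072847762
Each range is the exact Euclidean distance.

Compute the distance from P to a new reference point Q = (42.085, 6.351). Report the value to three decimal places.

63.134

eq1: (x − 25.748)² + (y − 13.071)² = 45.9913117255²
eq2: (x + 17.505)² + (y + 3.620)² = 21.5930148243²
eq3: (x + 34.089)² + (y + 2.587)² = 24.8072847762²
eq3−eq1, eq3−eq2 (x²,y² cancel):
  119.674·x + 31.316·y = -1834.741321
  33.168·x − 2.066·y = -700.079976
det = 119.674·-2.066 − 31.316·33.168 = -1285.935572
x = (-1834.741321·-2.066 − 31.316·-700.079976) / -1285.935572 = -19.996554
y = (119.674·-700.079976 − -1834.741321·33.168) / -1285.935572 = 17.828787
|P − Q| = √((-19.996554 − 42.085)² + (17.828787 − 6.351)²) = 63.133659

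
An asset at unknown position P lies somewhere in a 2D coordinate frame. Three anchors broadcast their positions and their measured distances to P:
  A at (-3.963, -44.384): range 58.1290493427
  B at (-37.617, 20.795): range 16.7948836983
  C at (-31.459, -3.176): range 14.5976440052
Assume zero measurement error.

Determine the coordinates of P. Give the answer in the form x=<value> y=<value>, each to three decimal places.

x=-24.876 y=9.853

eq1: (x + 3.963)² + (y + 44.384)² = 58.1290493427²
eq2: (x + 37.617)² + (y − 20.795)² = 16.7948836983²
eq3: (x + 31.459)² + (y + 3.176)² = 14.5976440052²
eq3−eq1, eq3−eq2 (x²,y² cancel):
  54.992·x − 82.416·y = -2180.005999
  -12.316·x + 47.942·y = 778.738149
det = 54.992·47.942 − -82.416·-12.316 = 1621.391008
x = (-2180.005999·47.942 − -82.416·778.738149) / 1621.391008 = -24.875779
y = (54.992·778.738149 − -2180.005999·-12.316) / 1621.391008 = 9.852907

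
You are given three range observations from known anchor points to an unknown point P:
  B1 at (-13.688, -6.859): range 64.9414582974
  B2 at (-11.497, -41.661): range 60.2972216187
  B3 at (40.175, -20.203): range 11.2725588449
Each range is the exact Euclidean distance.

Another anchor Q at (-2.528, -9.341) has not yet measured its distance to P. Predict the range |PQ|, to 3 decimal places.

53.619

eq1: (x + 13.688)² + (y + 6.859)² = 64.9414582974²
eq2: (x + 11.497)² + (y + 41.661)² = 60.2972216187²
eq3: (x − 40.175)² + (y + 20.203)² = 11.2725588449²
eq2−eq1, eq2−eq3 (x²,y² cancel):
  -4.382·x + 69.604·y = -2215.050776
  103.344·x + 42.916·y = 3663.056256
det = -4.382·42.916 − 69.604·103.344 = -7381.213688
x = (-2215.050776·42.916 − 69.604·3663.056256) / -7381.213688 = 47.420994
y = (-4.382·3663.056256 − -2215.050776·103.344) / -7381.213688 = -28.838170
|P − Q| = √((47.420994 − -2.528)² + (-28.838170 − -9.341)²) = 53.619414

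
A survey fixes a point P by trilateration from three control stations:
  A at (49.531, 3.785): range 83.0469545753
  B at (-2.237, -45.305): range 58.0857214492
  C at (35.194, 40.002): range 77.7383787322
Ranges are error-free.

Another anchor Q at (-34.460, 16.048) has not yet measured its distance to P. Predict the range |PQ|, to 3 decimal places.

eq1: (x − 49.531)² + (y − 3.785)² = 83.0469545753²
eq2: (x + 2.237)² + (y + 45.305)² = 58.0857214492²
eq3: (x − 35.194)² + (y − 40.002)² = 77.7383787322²
eq2−eq3, eq2−eq1 (x²,y² cancel):
  74.862·x + 170.614·y = -1888.074046
  103.536·x + 98.180·y = -3112.746636
det = 74.862·98.180 − 170.614·103.536 = -10314.739944
x = (-1888.074046·98.180 − 170.614·-3112.746636) / -10314.739944 = -33.515828
y = (74.862·-3112.746636 − -1888.074046·103.536) / -10314.739944 = 3.639724
|P − Q| = √((-33.515828 − -34.460)² + (3.639724 − 16.048)²) = 12.444146

12.444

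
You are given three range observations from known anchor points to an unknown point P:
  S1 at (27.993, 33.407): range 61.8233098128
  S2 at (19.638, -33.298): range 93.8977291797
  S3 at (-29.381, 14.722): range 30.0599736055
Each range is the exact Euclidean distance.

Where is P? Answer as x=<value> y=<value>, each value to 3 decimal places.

eq1: (x − 27.993)² + (y − 33.407)² = 61.8233098128²
eq2: (x − 19.638)² + (y + 33.298)² = 93.8977291797²
eq3: (x + 29.381)² + (y − 14.722)² = 30.0599736055²
eq1−eq2, eq1−eq3 (x²,y² cancel):
  -16.710·x − 133.410·y = -5399.889759
  -114.748·x − 37.370·y = 2098.864370
det = -16.710·-37.370 − -133.410·-114.748 = -14684.077980
x = (-5399.889759·-37.370 − -133.410·2098.864370) / -14684.077980 = -32.811279
y = (-16.710·2098.864370 − -5399.889759·-114.748) / -14684.077980 = 44.585610

x=-32.811 y=44.586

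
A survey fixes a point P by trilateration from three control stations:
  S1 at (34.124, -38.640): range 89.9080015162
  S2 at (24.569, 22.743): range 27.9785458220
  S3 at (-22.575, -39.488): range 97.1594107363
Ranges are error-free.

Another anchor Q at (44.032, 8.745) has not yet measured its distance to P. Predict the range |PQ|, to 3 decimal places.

eq1: (x − 34.124)² + (y + 38.640)² = 89.9080015162²
eq2: (x − 24.569)² + (y − 22.743)² = 27.9785458220²
eq3: (x + 22.575)² + (y + 39.488)² = 97.1594107363²
eq1−eq3, eq1−eq2 (x²,y² cancel):
  -113.398·x − 1.696·y = -1945.066565
  -19.110·x + 122.766·y = 5764.032544
det = -113.398·122.766 − -1.696·-19.110 = -13953.829428
x = (-1945.066565·122.766 − -1.696·5764.032544) / -13953.829428 = 16.412143
y = (-113.398·5764.032544 − -1945.066565·-19.110) / -13953.829428 = 49.506122
|P − Q| = √((16.412143 − 44.032)² + (49.506122 − 8.745)²) = 49.237441

49.237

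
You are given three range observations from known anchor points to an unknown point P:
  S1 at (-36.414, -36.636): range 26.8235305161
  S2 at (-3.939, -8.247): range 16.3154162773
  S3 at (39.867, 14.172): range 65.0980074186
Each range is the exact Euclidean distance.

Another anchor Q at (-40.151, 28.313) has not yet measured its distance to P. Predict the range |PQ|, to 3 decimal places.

eq1: (x + 36.414)² + (y + 36.636)² = 26.8235305161²
eq2: (x + 3.939)² + (y + 8.247)² = 16.3154162773²
eq3: (x − 39.867)² + (y − 14.172)² = 65.0980074186²
eq3−eq1, eq3−eq2 (x²,y² cancel):
  -152.562·x − 101.616·y = 4396.201400
  -87.612·x − 44.838·y = 2264.863219
det = -152.562·-44.838 − -101.616·-87.612 = -2062.206036
x = (4396.201400·-44.838 − -101.616·2264.863219) / -2062.206036 = -16.016568
y = (-152.562·2264.863219 − 4396.201400·-87.612) / -2062.206036 = -19.216283
|P − Q| = √((-16.016568 − -40.151)² + (-19.216283 − 28.313)²) = 53.305755

53.306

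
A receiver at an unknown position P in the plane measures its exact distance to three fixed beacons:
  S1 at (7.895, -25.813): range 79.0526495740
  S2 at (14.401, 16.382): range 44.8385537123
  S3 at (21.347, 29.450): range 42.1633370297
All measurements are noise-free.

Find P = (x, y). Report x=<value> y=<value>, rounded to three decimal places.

eq1: (x − 7.895)² + (y + 25.813)² = 79.0526495740²
eq2: (x − 14.401)² + (y − 16.382)² = 44.8385537123²
eq3: (x − 21.347)² + (y − 29.450)² = 42.1633370297²
eq2−eq1, eq2−eq3 (x²,y² cancel):
  -13.012·x − 84.390·y = -3985.942237
  13.892·x + 26.136·y = 1079.987094
det = -13.012·26.136 − -84.390·13.892 = 832.264248
x = (-3985.942237·26.136 − -84.390·1079.987094) / 832.264248 = -15.663866
y = (-13.012·1079.987094 − -3985.942237·13.892) / 832.264248 = 49.647594

x=-15.664 y=49.648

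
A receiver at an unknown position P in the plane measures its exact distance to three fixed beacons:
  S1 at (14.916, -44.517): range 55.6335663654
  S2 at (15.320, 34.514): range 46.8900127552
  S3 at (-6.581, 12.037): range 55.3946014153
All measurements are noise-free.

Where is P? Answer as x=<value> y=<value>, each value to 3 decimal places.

x=47.600 y=0.504

eq1: (x − 14.916)² + (y + 44.517)² = 55.6335663654²
eq2: (x − 15.320)² + (y − 34.514)² = 46.8900127552²
eq3: (x + 6.581)² + (y − 12.037)² = 55.3946014153²
eq2−eq1, eq2−eq3 (x²,y² cancel):
  -0.808·x − 158.062·y = -118.088661
  -43.802·x − 44.954·y = -2107.608236
det = -0.808·-44.954 − -158.062·-43.802 = -6887.108892
x = (-118.088661·-44.954 − -158.062·-2107.608236) / -6887.108892 = 47.599685
y = (-0.808·-2107.608236 − -118.088661·-43.802) / -6887.108892 = 0.503778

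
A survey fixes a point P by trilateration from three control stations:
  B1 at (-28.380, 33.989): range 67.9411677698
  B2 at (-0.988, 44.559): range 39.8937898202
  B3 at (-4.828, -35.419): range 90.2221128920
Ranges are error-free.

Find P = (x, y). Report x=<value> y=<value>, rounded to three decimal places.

x=38.892 y=43.503

eq1: (x + 28.380)² + (y − 33.989)² = 67.9411677698²
eq2: (x + 0.988)² + (y − 44.559)² = 39.8937898202²
eq3: (x + 4.828)² + (y + 35.419)² = 90.2221128920²
eq3−eq1, eq3−eq2 (x²,y² cancel):
  -47.104·x + 138.816·y = 4206.888753
  7.680·x + 159.956·y = 7257.180668
det = -47.104·159.956 − 138.816·7.680 = -8600.674304
x = (4206.888753·159.956 − 138.816·7257.180668) / -8600.674304 = 38.891799
y = (-47.104·7257.180668 − 4206.888753·7.680) / -8600.674304 = 43.502536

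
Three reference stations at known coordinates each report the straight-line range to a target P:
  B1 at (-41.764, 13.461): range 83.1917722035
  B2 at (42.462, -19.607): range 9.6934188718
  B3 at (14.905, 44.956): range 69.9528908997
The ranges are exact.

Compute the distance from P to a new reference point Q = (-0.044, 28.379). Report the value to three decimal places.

eq1: (x + 41.764)² + (y − 13.461)² = 83.1917722035²
eq2: (x − 42.462)² + (y + 19.607)² = 9.6934188718²
eq3: (x − 14.905)² + (y − 44.956)² = 69.9528908997²
eq3−eq2, eq3−eq1 (x²,y² cancel):
  55.114·x − 129.126·y = 4743.699508
  -113.338·x − 62.990·y = -2345.234761
det = 55.114·-62.990 − -129.126·-113.338 = -18106.513448
x = (4743.699508·-62.990 − -129.126·-2345.234761) / -18106.513448 = 33.227624
y = (55.114·-2345.234761 − 4743.699508·-113.338) / -18106.513448 = -22.554654
|P − Q| = √((33.227624 − -0.044)² + (-22.554654 − 28.379)²) = 60.837801

60.838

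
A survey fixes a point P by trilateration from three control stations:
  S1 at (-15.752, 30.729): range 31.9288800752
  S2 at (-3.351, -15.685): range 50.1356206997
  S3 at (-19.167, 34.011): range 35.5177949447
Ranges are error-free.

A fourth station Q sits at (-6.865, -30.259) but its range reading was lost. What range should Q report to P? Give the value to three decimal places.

64.973

eq1: (x + 15.752)² + (y − 30.729)² = 31.9288800752²
eq2: (x + 3.351)² + (y + 15.685)² = 50.1356206997²
eq3: (x + 19.167)² + (y − 34.011)² = 35.5177949447²
eq2−eq1, eq2−eq3 (x²,y² cancel):
  -24.802·x + 92.828·y = 2429.275599
  -31.632·x + 99.392·y = 2518.940289
det = -24.802·99.392 − 92.828·-31.632 = 471.214912
x = (2429.275599·99.392 − 92.828·2518.940289) / 471.214912 = 16.175997
y = (-24.802·2518.940289 − 2429.275599·-31.632) / 471.214912 = 30.491583
|P − Q| = √((16.175997 − -6.865)² + (30.491583 − -30.259)²) = 64.973232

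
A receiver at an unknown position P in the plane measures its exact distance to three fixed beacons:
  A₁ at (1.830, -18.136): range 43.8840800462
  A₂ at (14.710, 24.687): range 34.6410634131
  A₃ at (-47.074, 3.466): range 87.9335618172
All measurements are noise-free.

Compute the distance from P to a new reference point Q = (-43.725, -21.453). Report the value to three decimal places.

eq1: (x − 1.830)² + (y + 18.136)² = 43.8840800462²
eq2: (x − 14.710)² + (y − 24.687)² = 34.6410634131²
eq3: (x + 47.074)² + (y − 3.466)² = 87.9335618172²
eq2−eq1, eq2−eq3 (x²,y² cancel):
  -25.760·x − 85.646·y = -1219.377880
  -123.568·x − 42.442·y = -5130.165456
det = -25.760·-42.442 − -85.646·-123.568 = -9489.799008
x = (-1219.377880·-42.442 − -85.646·-5130.165456) / -9489.799008 = 40.846525
y = (-25.760·-5130.165456 − -1219.377880·-123.568) / -9489.799008 = 1.951888
|P − Q| = √((40.846525 − -43.725)² + (1.951888 − -21.453)²) = 87.750394

87.750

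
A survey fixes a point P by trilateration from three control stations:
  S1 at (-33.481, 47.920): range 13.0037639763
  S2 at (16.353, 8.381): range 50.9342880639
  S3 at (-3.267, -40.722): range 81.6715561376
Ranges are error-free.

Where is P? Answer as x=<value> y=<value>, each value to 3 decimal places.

eq1: (x + 33.481)² + (y − 47.920)² = 13.0037639763²
eq2: (x − 16.353)² + (y − 8.381)² = 50.9342880639²
eq3: (x + 3.267)² + (y + 40.722)² = 81.6715561376²
eq2−eq3, eq2−eq1 (x²,y² cancel):
  -39.240·x − 98.206·y = -2744.648578
  -99.668·x + 79.078·y = 5504.845814
det = -39.240·79.078 − -98.206·-99.668 = -12891.016328
x = (-2744.648578·79.078 − -98.206·5504.845814) / -12891.016328 = -25.100237
y = (-39.240·5504.845814 − -2744.648578·-99.668) / -12891.016328 = 37.977129

x=-25.100 y=37.977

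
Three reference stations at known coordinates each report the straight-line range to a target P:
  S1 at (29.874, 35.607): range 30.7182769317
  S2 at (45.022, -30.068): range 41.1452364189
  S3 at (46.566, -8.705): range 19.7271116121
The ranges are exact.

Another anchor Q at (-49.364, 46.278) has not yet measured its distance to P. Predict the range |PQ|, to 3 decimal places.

103.762

eq1: (x − 29.874)² + (y − 35.607)² = 30.7182769317²
eq2: (x − 45.022)² + (y + 30.068)² = 41.1452364189²
eq3: (x − 46.566)² + (y + 8.705)² = 19.7271116121²
eq2−eq1, eq2−eq3 (x²,y² cancel):
  -30.296·x + 131.350·y = -21.432841
  3.088·x + 42.726·y = 616.875820
det = -30.296·42.726 − 131.350·3.088 = -1700.035696
x = (-21.432841·42.726 − 131.350·616.875820) / -1700.035696 = 48.200387
y = (-30.296·616.875820 − -21.432841·3.088) / -1700.035696 = 10.954291
|P − Q| = √((48.200387 − -49.364)² + (10.954291 − 46.278)²) = 103.762103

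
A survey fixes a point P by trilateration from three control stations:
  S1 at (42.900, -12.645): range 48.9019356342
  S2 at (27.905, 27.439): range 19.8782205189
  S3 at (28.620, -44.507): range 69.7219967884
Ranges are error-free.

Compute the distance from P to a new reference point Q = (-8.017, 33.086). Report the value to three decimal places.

19.890

eq1: (x − 42.900)² + (y + 12.645)² = 48.9019356342²
eq2: (x − 27.905)² + (y − 27.439)² = 19.8782205189²
eq3: (x − 28.620)² + (y + 44.507)² = 69.7219967884²
eq1−eq3, eq1−eq2 (x²,y² cancel):
  -28.560·x − 63.724·y = -1670.086103
  -29.990·x + 80.168·y = 1527.537379
det = -28.560·80.168 − -63.724·-29.990 = -4200.680840
x = (-1670.086103·80.168 − -63.724·1527.537379) / -4200.680840 = 8.700178
y = (-28.560·1527.537379 − -1670.086103·-29.990) / -4200.680840 = 22.308848
|P − Q| = √((8.700178 − -8.017)² + (22.308848 − 33.086)²) = 19.889974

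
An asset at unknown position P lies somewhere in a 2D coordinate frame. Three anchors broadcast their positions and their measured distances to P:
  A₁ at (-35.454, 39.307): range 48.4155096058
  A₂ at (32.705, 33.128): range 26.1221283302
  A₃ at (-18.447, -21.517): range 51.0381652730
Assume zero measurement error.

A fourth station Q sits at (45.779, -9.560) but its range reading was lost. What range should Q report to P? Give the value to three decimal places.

47.610

eq1: (x + 35.454)² + (y − 39.307)² = 48.4155096058²
eq2: (x − 32.705)² + (y − 33.128)² = 26.1221283302²
eq3: (x + 18.447)² + (y + 21.517)² = 51.0381652730²
eq2−eq1, eq2−eq3 (x²,y² cancel):
  -136.318·x + 12.358·y = -1026.751026
  -102.304·x − 109.290·y = -3286.337037
det = -136.318·-109.290 − 12.358·-102.304 = 16162.467052
x = (-1026.751026·-109.290 − 12.358·-3286.337037) / 16162.467052 = 9.455622
y = (-136.318·-3286.337037 − -1026.751026·-102.304) / 16162.467052 = 21.218676
|P − Q| = √((9.455622 − 45.779)² + (21.218676 − -9.560)²) = 47.610028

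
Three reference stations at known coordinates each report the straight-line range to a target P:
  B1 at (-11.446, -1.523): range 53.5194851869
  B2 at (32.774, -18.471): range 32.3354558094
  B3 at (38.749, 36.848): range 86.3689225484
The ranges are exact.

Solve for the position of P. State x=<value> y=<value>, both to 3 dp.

eq1: (x + 11.446)² + (y + 1.523)² = 53.5194851869²
eq2: (x − 32.774)² + (y + 18.471)² = 32.3354558094²
eq3: (x − 38.749)² + (y − 36.848)² = 86.3689225484²
eq3−eq2, eq3−eq1 (x²,y² cancel):
  -11.950·x − 110.638·y = 4970.061892
  -100.390·x − 76.742·y = 1869.325828
det = -11.950·-76.742 − -110.638·-100.390 = -10189.881920
x = (4970.061892·-76.742 − -110.638·1869.325828) / -10189.881920 = 17.134057
y = (-11.950·1869.325828 − 4970.061892·-100.390) / -10189.881920 = -46.772482

x=17.134 y=-46.772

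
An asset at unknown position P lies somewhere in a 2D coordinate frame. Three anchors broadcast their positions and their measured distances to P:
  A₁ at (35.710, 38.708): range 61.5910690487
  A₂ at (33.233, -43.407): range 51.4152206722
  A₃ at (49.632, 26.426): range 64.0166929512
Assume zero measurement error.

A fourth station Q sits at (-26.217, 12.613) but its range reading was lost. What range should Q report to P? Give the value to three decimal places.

30.270

eq1: (x − 35.710)² + (y − 38.708)² = 61.5910690487²
eq2: (x − 33.233)² + (y + 43.407)² = 51.4152206722²
eq3: (x − 49.632)² + (y − 26.426)² = 64.0166929512²
eq3−eq1, eq3−eq2 (x²,y² cancel):
  -27.844·x + 24.564·y = -83.478346
  -32.798·x − 139.666·y = 1281.543098
det = -27.844·-139.666 − 24.564·-32.798 = 4694.510176
x = (-83.478346·-139.666 − 24.564·1281.543098) / 4694.510176 = -4.222110
y = (-27.844·1281.543098 − -83.478346·-32.798) / 4694.510176 = -8.184285
|P − Q| = √((-4.222110 − -26.217)² + (-8.184285 − 12.613)²) = 30.270485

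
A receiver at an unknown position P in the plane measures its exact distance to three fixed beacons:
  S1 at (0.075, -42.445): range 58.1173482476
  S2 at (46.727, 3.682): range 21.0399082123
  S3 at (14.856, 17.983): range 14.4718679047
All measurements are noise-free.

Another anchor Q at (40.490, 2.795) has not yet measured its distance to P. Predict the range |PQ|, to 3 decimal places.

eq1: (x − 0.075)² + (y + 42.445)² = 58.1173482476²
eq2: (x − 46.727)² + (y − 3.682)² = 21.0399082123²
eq3: (x − 14.856)² + (y − 17.983)² = 14.4718679047²
eq1−eq3, eq1−eq2 (x²,y² cancel):
  29.562·x + 120.856·y = 1910.696582
  93.304·x + 92.254·y = 3330.334433
det = 29.562·92.254 − 120.856·93.304 = -8549.135476
x = (1910.696582·92.254 − 120.856·3330.334433) / -8549.135476 = 26.461330
y = (29.562·3330.334433 − 1910.696582·93.304) / -8549.135476 = 9.337118
|P − Q| = √((26.461330 − 40.490)² + (9.337118 − 2.795)²) = 15.479111

15.479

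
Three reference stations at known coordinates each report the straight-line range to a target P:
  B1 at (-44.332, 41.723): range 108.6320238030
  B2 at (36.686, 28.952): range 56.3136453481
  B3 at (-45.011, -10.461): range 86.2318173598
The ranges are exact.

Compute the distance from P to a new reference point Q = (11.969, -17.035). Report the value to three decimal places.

eq1: (x + 44.332)² + (y − 41.723)² = 108.6320238030²
eq2: (x − 36.686)² + (y − 28.952)² = 56.3136453481²
eq3: (x + 45.011)² + (y + 10.461)² = 86.2318173598²
eq2−eq3, eq2−eq1 (x²,y² cancel):
  -163.394·x − 78.826·y = -4313.357931
  -162.036·x + 25.542·y = -7107.635890
det = -163.394·25.542 − -78.826·-162.036 = -16946.059284
x = (-4313.357931·25.542 − -78.826·-7107.635890) / -16946.059284 = 39.563080
y = (-163.394·-7107.635890 − -4313.357931·-162.036) / -16946.059284 = -27.288102
|P − Q| = √((39.563080 − 11.969)² + (-27.288102 − -17.035)²) = 29.437380

29.437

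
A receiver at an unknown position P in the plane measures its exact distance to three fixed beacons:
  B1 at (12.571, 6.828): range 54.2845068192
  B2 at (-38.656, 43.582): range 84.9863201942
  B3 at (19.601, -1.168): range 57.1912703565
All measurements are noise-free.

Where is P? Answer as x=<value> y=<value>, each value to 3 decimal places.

eq1: (x − 12.571)² + (y − 6.828)² = 54.2845068192²
eq2: (x + 38.656)² + (y − 43.582)² = 84.9863201942²
eq3: (x − 19.601)² + (y + 1.168)² = 57.1912703565²
eq2−eq3, eq2−eq1 (x²,y² cancel):
  116.514·x − 89.500·y = 943.719580
  102.454·x − 73.508·y = 1086.841505
det = 116.514·-73.508 − -89.500·102.454 = 604.921888
x = (943.719580·-73.508 − -89.500·1086.841505) / 604.921888 = 46.123932
y = (116.514·1086.841505 − 943.719580·102.454) / 604.921888 = 49.501276

x=46.124 y=49.501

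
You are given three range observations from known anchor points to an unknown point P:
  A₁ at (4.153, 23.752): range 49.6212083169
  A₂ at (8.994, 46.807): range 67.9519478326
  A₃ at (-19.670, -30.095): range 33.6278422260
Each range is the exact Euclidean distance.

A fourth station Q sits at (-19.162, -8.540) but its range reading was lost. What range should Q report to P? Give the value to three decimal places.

eq1: (x − 4.153)² + (y − 23.752)² = 49.6212083169²
eq2: (x − 8.994)² + (y − 46.807)² = 67.9519478326²
eq3: (x + 19.670)² + (y + 30.095)² = 33.6278422260²
eq1−eq2, eq1−eq3 (x²,y² cancel):
  9.682·x + 46.110·y = -464.820527
  -47.646·x − 107.694·y = 2042.645554
det = 9.682·-107.694 − 46.110·-47.646 = 1154.263752
x = (-464.820527·-107.694 − 46.110·2042.645554) / 1154.263752 = -38.230434
y = (9.682·2042.645554 − -464.820527·-47.646) / 1154.263752 = -2.053209
|P − Q| = √((-38.230434 − -19.162)² + (-2.053209 − -8.540)²) = 20.141590

20.142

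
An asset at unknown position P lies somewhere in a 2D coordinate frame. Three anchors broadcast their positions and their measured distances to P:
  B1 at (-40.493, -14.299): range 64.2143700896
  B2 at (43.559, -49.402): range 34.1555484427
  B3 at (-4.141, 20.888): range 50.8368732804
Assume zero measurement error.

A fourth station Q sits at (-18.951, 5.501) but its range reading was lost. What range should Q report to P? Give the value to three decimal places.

eq1: (x + 40.493)² + (y + 14.299)² = 64.2143700896²
eq2: (x − 43.559)² + (y + 49.402)² = 34.1555484427²
eq3: (x + 4.141)² + (y − 20.888)² = 50.8368732804²
eq1−eq2, eq1−eq3 (x²,y² cancel):
  168.104·x − 70.206·y = 5450.683472
  72.704·x + 70.374·y = 148.409616
det = 168.104·70.374 − -70.206·72.704 = 16934.407920
x = (5450.683472·70.374 − -70.206·148.409616) / 16934.407920 = 23.266573
y = (168.104·148.409616 − 5450.683472·72.704) / 16934.407920 = -21.928032
|P − Q| = √((23.266573 − -18.951)² + (-21.928032 − 5.501)²) = 50.345559

50.346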